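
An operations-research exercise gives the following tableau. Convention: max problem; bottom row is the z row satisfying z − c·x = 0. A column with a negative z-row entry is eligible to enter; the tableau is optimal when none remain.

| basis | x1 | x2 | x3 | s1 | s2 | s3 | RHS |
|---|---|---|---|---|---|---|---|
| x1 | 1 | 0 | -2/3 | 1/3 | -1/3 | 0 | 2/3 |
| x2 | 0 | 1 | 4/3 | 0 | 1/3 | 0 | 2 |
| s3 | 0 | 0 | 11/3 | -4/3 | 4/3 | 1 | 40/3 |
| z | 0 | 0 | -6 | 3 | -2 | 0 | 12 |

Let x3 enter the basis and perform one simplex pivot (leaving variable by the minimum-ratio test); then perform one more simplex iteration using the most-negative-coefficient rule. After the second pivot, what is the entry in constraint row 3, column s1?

Ratio test on column x3 — row 1: entry -2/3 ≤ 0; row 2: 2/(4/3) = 3/2; row 3: (40/3)/(11/3) = 40/11. Minimum is 3/2 at row 2 (x2 leaves); pivot element 4/3.
Divide row 2 by 4/3; eliminate column x3 from the other rows.
Second iteration: most negative z-row entry is -1/2 in column s2, so s2 enters.
Ratio test on column s2 — row 1: entry -1/6 ≤ 0; row 2: (3/2)/(1/4) = 6; row 3: (47/6)/(5/12) = 94/5. Minimum is 6 at row 2 (x3 leaves); pivot element 1/4.
Divide row 2 by 1/4; eliminate column s2 from the other rows.
After both pivots, the entry at constraint row 3, column s1 is -4/3.

-4/3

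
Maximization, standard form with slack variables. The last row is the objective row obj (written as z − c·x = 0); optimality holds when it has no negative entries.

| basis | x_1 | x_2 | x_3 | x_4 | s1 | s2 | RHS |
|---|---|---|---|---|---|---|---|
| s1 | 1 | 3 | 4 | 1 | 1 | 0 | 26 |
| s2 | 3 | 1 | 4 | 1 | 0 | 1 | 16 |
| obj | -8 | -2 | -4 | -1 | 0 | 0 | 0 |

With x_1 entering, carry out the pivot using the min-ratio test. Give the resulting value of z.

Ratio test on column x_1 — row 1: 26/1 = 26; row 2: 16/3 = 16/3. Minimum is 16/3 at row 2 (s2 leaves); pivot element 3.
Pivot on row 2; the obj-row RHS becomes 0 − (-8)·(16/3) = 128/3.

128/3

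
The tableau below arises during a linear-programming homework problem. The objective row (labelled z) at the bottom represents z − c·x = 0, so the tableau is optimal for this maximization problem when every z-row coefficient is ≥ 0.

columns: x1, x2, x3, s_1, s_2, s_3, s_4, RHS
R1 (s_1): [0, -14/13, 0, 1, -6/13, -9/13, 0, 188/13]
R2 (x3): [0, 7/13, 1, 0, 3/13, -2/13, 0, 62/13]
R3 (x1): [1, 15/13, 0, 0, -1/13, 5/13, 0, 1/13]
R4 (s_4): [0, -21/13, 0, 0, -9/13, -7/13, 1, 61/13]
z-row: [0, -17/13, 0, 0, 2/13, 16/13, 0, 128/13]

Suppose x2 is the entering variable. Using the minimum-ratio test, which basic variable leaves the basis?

x1

Column x2 entries and ratios — s_1: -14/13 ≤ 0, skip; x3: (62/13)/(7/13) = 62/7; x1: (1/13)/(15/13) = 1/15; s_4: -21/13 ≤ 0, skip.
Smallest ratio is 1/15 in the row of x1, so x1 leaves.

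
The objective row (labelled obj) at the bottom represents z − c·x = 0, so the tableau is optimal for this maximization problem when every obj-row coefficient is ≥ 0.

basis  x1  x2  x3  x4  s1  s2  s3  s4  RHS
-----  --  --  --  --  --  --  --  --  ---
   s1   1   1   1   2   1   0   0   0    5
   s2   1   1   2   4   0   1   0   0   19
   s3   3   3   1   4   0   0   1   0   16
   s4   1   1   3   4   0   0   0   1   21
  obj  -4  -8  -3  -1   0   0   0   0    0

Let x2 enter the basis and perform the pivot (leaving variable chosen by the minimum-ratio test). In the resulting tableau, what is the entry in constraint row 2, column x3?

1

Ratio test on column x2 — row 1: 5/1 = 5; row 2: 19/1 = 19; row 3: 16/3 = 16/3; row 4: 21/1 = 21. Minimum is 5 at row 1 (s1 leaves); pivot element 1.
Divide row 1 by 1; eliminate column x2 from the other rows.
Row 2 update in column x3: 2 − 1·1 = 1.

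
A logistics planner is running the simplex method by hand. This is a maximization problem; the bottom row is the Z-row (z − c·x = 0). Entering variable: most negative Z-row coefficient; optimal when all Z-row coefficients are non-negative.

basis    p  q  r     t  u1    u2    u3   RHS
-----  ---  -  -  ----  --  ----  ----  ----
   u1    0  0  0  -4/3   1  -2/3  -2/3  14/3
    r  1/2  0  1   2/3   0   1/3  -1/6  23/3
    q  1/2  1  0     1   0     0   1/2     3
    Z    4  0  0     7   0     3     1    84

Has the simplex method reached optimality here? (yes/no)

yes

Every Z-row coefficient is ≥ 0, so the tableau is optimal.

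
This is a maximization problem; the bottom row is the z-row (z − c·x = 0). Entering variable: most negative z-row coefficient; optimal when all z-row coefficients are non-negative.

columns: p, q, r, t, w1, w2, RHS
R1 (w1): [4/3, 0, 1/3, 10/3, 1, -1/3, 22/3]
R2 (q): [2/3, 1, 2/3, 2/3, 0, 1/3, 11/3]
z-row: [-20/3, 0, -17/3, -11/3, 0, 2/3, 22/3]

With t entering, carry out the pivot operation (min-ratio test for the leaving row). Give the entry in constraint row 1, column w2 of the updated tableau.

-1/10

Ratio test on column t — row 1: (22/3)/(10/3) = 11/5; row 2: (11/3)/(2/3) = 11/2. Minimum is 11/5 at row 1 (w1 leaves); pivot element 10/3.
Divide row 1 by 10/3; eliminate column t from the other rows.
In the new row 1, the w2 entry is the old entry divided by the pivot: (-1/3)/(10/3) = -1/10.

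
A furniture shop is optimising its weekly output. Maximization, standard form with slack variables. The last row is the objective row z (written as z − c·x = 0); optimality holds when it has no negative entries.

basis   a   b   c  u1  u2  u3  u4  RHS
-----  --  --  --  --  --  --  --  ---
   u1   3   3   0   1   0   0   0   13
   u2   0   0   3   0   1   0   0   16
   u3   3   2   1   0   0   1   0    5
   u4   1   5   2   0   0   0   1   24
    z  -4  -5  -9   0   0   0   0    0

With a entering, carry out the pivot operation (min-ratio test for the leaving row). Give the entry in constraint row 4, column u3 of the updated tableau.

Ratio test on column a — row 1: 13/3 = 13/3; row 2: entry 0 ≤ 0; row 3: 5/3 = 5/3; row 4: 24/1 = 24. Minimum is 5/3 at row 3 (u3 leaves); pivot element 3.
Divide row 3 by 3; eliminate column a from the other rows.
Row 4 update in column u3: 0 − 1·(1/3) = -1/3.

-1/3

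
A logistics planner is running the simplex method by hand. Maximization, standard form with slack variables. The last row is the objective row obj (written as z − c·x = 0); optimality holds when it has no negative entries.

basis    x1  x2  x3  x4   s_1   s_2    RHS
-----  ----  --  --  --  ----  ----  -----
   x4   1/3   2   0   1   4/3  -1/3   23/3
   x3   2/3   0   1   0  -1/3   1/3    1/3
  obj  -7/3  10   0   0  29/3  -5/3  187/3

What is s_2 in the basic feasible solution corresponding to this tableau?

s_2 is not in the basis, so in the current basic feasible solution s_2 = 0.

0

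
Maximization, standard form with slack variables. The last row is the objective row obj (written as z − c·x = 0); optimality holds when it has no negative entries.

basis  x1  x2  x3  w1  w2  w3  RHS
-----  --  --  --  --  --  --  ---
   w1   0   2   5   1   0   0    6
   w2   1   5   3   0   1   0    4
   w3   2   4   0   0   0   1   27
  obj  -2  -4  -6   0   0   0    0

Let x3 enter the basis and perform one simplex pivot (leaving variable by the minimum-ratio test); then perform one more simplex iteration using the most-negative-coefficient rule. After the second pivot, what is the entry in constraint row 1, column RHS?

6/5

Ratio test on column x3 — row 1: 6/5 = 6/5; row 2: 4/3 = 4/3; row 3: entry 0 ≤ 0. Minimum is 6/5 at row 1 (w1 leaves); pivot element 5.
Divide row 1 by 5; eliminate column x3 from the other rows.
Second iteration: most negative obj-row entry is -2 in column x1, so x1 enters.
Ratio test on column x1 — row 1: entry 0 ≤ 0; row 2: (2/5)/1 = 2/5; row 3: 27/2 = 27/2. Minimum is 2/5 at row 2 (w2 leaves); pivot element 1.
Divide row 2 by 1; eliminate column x1 from the other rows.
After both pivots, the entry at constraint row 1, column RHS is 6/5.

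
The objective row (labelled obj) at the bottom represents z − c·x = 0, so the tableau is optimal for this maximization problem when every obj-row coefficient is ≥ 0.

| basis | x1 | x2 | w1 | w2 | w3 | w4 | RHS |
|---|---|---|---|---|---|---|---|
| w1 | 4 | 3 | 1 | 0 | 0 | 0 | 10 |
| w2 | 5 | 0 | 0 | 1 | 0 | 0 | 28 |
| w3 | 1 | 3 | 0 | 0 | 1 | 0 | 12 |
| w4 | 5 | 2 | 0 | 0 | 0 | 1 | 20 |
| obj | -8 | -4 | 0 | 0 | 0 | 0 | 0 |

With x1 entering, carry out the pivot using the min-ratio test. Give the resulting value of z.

20

Ratio test on column x1 — row 1: 10/4 = 5/2; row 2: 28/5 = 28/5; row 3: 12/1 = 12; row 4: 20/5 = 4. Minimum is 5/2 at row 1 (w1 leaves); pivot element 4.
Pivot on row 1; the obj-row RHS becomes 0 − (-8)·(5/2) = 20.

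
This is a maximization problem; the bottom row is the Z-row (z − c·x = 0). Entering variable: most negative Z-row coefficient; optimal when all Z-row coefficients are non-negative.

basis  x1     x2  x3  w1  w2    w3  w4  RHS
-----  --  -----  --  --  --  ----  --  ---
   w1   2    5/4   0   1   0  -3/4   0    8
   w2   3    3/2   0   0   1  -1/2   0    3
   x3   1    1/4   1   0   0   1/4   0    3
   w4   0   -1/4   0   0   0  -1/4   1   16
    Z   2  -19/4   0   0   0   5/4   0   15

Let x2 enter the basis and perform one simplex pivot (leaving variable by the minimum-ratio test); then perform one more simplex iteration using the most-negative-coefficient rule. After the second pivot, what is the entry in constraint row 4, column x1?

Ratio test on column x2 — row 1: 8/(5/4) = 32/5; row 2: 3/(3/2) = 2; row 3: 3/(1/4) = 12; row 4: entry -1/4 ≤ 0. Minimum is 2 at row 2 (w2 leaves); pivot element 3/2.
Divide row 2 by 3/2; eliminate column x2 from the other rows.
Second iteration: most negative Z-row entry is -1/3 in column w3, so w3 enters.
Ratio test on column w3 — row 1: entry -1/3 ≤ 0; row 2: entry -1/3 ≤ 0; row 3: (5/2)/(1/3) = 15/2; row 4: entry -1/3 ≤ 0. Minimum is 15/2 at row 3 (x3 leaves); pivot element 1/3.
Divide row 3 by 1/3; eliminate column w3 from the other rows.
After both pivots, the entry at constraint row 4, column x1 is 1.

1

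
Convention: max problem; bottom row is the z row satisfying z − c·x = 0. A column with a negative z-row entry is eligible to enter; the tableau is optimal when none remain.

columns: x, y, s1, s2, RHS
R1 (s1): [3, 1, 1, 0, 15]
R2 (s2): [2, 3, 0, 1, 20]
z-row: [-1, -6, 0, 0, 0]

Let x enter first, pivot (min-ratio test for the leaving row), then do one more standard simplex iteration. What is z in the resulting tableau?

205/7

Ratio test on column x — row 1: 15/3 = 5; row 2: 20/2 = 10. Minimum is 5 at row 1 (s1 leaves); pivot element 3.
Pivot on row 1; the z-row RHS becomes 0 − (-1)·5 = 5.
Next entering variable (most negative z-row entry -17/3): y.
Ratio test on column y — row 1: 5/(1/3) = 15; row 2: 10/(7/3) = 30/7. Minimum is 30/7 at row 2 (s2 leaves); pivot element 7/3.
After the second pivot the z-row RHS is 5 − (-17/3)·(30/7) = 205/7.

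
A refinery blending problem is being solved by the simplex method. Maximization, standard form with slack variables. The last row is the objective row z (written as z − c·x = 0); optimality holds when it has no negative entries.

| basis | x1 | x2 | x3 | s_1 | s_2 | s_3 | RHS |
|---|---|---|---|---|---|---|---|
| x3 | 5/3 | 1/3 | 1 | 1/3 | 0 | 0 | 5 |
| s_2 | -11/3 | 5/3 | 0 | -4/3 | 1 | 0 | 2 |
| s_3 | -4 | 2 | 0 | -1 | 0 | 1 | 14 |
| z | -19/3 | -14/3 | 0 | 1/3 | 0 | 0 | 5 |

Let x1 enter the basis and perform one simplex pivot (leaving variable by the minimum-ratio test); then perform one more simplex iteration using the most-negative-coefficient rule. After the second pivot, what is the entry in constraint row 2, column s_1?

Ratio test on column x1 — row 1: 5/(5/3) = 3; row 2: entry -11/3 ≤ 0; row 3: entry -4 ≤ 0. Minimum is 3 at row 1 (x3 leaves); pivot element 5/3.
Divide row 1 by 5/3; eliminate column x1 from the other rows.
Second iteration: most negative z-row entry is -17/5 in column x2, so x2 enters.
Ratio test on column x2 — row 1: 3/(1/5) = 15; row 2: 13/(12/5) = 65/12; row 3: 26/(14/5) = 65/7. Minimum is 65/12 at row 2 (s_2 leaves); pivot element 12/5.
Divide row 2 by 12/5; eliminate column x2 from the other rows.
After both pivots, the entry at constraint row 2, column s_1 is -1/4.

-1/4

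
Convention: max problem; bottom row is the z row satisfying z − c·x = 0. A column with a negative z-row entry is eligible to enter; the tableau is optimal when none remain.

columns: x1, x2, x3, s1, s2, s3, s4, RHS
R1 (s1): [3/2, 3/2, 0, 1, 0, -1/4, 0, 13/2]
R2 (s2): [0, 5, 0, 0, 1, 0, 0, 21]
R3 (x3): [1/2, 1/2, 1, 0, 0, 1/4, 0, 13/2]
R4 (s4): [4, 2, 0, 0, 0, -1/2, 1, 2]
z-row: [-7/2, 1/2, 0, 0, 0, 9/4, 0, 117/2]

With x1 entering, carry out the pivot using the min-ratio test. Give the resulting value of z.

241/4

Ratio test on column x1 — row 1: (13/2)/(3/2) = 13/3; row 2: entry 0 ≤ 0; row 3: (13/2)/(1/2) = 13; row 4: 2/4 = 1/2. Minimum is 1/2 at row 4 (s4 leaves); pivot element 4.
Pivot on row 4; the z-row RHS becomes 117/2 − (-7/2)·(1/2) = 241/4.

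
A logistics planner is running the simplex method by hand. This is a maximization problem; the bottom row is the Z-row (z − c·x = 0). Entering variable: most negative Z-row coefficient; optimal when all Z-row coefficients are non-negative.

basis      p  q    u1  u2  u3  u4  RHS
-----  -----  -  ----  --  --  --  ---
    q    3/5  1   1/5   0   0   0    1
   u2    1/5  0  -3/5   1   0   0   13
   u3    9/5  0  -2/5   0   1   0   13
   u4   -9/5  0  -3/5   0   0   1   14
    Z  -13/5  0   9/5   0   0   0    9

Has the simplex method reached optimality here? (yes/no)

The Z-row has a negative entry -13/5 in column p, so it is not optimal.

no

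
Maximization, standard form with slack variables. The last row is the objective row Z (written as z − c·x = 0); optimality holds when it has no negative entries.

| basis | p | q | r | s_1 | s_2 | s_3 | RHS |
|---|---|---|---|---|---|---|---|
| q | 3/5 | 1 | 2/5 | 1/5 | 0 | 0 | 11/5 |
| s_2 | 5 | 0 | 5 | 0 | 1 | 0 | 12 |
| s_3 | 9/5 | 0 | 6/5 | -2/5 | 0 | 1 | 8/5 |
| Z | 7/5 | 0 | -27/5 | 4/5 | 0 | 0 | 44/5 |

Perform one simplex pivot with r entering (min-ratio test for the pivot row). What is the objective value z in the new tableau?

16

Ratio test on column r — row 1: (11/5)/(2/5) = 11/2; row 2: 12/5 = 12/5; row 3: (8/5)/(6/5) = 4/3. Minimum is 4/3 at row 3 (s_3 leaves); pivot element 6/5.
Pivot on row 3; the Z-row RHS becomes 44/5 − (-27/5)·(4/3) = 16.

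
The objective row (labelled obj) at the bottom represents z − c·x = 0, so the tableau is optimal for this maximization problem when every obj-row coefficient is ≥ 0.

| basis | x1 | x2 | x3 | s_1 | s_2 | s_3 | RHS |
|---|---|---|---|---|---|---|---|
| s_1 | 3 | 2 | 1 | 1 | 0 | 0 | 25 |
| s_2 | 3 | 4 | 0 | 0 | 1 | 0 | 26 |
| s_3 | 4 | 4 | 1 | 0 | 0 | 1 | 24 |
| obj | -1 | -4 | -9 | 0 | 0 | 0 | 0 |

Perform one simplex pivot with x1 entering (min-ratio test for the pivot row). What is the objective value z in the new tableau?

6

Ratio test on column x1 — row 1: 25/3 = 25/3; row 2: 26/3 = 26/3; row 3: 24/4 = 6. Minimum is 6 at row 3 (s_3 leaves); pivot element 4.
Pivot on row 3; the obj-row RHS becomes 0 − (-1)·6 = 6.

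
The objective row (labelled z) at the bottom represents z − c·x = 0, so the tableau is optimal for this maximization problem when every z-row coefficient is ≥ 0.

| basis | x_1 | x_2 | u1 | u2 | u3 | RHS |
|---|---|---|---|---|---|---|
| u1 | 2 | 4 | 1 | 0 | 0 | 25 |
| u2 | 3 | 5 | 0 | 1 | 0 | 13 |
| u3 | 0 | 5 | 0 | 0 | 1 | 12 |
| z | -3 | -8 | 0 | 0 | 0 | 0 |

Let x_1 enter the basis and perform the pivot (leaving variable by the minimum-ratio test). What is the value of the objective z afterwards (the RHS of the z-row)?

Ratio test on column x_1 — row 1: 25/2 = 25/2; row 2: 13/3 = 13/3; row 3: entry 0 ≤ 0. Minimum is 13/3 at row 2 (u2 leaves); pivot element 3.
Pivot on row 2; the z-row RHS becomes 0 − (-3)·(13/3) = 13.

13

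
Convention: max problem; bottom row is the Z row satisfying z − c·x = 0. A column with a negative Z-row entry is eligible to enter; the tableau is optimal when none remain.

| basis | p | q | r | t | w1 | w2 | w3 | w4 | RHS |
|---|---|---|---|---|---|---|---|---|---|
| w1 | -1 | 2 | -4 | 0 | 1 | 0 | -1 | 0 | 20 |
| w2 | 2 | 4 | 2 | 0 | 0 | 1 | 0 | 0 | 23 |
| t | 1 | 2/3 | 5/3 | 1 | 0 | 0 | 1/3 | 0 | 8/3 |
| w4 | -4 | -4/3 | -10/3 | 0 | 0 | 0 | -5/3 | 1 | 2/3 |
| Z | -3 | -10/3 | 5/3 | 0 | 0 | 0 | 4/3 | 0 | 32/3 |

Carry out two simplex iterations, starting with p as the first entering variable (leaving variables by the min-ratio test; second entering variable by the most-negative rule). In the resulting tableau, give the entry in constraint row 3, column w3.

1/2

Ratio test on column p — row 1: entry -1 ≤ 0; row 2: 23/2 = 23/2; row 3: (8/3)/1 = 8/3; row 4: entry -4 ≤ 0. Minimum is 8/3 at row 3 (t leaves); pivot element 1.
Divide row 3 by 1; eliminate column p from the other rows.
Second iteration: most negative Z-row entry is -4/3 in column q, so q enters.
Ratio test on column q — row 1: (68/3)/(8/3) = 17/2; row 2: (53/3)/(8/3) = 53/8; row 3: (8/3)/(2/3) = 4; row 4: (34/3)/(4/3) = 17/2. Minimum is 4 at row 3 (p leaves); pivot element 2/3.
Divide row 3 by 2/3; eliminate column q from the other rows.
After both pivots, the entry at constraint row 3, column w3 is 1/2.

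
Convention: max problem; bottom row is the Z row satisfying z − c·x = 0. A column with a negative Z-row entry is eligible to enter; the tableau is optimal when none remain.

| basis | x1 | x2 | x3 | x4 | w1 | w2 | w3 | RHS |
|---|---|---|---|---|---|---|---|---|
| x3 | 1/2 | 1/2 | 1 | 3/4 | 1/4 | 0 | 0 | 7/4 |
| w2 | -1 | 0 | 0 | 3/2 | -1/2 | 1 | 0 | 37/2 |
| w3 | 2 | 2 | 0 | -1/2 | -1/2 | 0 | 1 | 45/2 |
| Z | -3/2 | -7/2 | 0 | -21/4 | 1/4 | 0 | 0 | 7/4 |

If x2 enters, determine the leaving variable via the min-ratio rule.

Column x2 entries and ratios — x3: (7/4)/(1/2) = 7/2; w2: 0 ≤ 0, skip; w3: (45/2)/2 = 45/4.
Smallest ratio is 7/2 in the row of x3, so x3 leaves.

x3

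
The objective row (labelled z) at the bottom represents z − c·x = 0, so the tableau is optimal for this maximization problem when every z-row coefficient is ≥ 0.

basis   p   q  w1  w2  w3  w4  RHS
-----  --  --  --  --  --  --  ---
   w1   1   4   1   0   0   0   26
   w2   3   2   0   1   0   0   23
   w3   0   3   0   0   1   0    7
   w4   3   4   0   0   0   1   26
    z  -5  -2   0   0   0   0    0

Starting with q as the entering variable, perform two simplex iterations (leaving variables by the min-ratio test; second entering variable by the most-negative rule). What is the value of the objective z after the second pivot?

292/9

Ratio test on column q — row 1: 26/4 = 13/2; row 2: 23/2 = 23/2; row 3: 7/3 = 7/3; row 4: 26/4 = 13/2. Minimum is 7/3 at row 3 (w3 leaves); pivot element 3.
Pivot on row 3; the z-row RHS becomes 0 − (-2)·(7/3) = 14/3.
Next entering variable (most negative z-row entry -5): p.
Ratio test on column p — row 1: (50/3)/1 = 50/3; row 2: (55/3)/3 = 55/9; row 3: entry 0 ≤ 0; row 4: (50/3)/3 = 50/9. Minimum is 50/9 at row 4 (w4 leaves); pivot element 3.
After the second pivot the z-row RHS is 14/3 − (-5)·(50/9) = 292/9.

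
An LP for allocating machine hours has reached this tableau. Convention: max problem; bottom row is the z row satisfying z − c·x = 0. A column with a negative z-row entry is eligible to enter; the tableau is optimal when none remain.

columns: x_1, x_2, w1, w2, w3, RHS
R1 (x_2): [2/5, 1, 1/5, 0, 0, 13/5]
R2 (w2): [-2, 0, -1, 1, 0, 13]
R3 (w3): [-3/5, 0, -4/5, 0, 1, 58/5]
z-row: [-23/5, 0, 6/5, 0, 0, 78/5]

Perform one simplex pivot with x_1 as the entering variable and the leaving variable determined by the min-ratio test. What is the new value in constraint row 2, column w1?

0

Ratio test on column x_1 — row 1: (13/5)/(2/5) = 13/2; row 2: entry -2 ≤ 0; row 3: entry -3/5 ≤ 0. Minimum is 13/2 at row 1 (x_2 leaves); pivot element 2/5.
Divide row 1 by 2/5; eliminate column x_1 from the other rows.
Row 2 update in column w1: -1 − (-2)·(1/2) = 0.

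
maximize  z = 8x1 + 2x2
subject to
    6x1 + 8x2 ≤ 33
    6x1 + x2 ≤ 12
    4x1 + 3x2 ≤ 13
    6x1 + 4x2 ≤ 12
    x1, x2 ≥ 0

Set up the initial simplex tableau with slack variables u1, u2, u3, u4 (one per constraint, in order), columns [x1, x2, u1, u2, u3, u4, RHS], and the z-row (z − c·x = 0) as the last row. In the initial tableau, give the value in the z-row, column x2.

-2

The z-row carries the negated objective coefficients: the x2 entry is -2.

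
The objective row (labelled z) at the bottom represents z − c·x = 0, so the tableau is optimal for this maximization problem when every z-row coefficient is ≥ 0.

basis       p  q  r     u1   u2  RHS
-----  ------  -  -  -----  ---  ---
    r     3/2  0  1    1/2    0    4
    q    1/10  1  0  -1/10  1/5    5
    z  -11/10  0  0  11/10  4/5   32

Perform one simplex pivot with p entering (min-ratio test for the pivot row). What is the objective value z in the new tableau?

524/15

Ratio test on column p — row 1: 4/(3/2) = 8/3; row 2: 5/(1/10) = 50. Minimum is 8/3 at row 1 (r leaves); pivot element 3/2.
Pivot on row 1; the z-row RHS becomes 32 − (-11/10)·(8/3) = 524/15.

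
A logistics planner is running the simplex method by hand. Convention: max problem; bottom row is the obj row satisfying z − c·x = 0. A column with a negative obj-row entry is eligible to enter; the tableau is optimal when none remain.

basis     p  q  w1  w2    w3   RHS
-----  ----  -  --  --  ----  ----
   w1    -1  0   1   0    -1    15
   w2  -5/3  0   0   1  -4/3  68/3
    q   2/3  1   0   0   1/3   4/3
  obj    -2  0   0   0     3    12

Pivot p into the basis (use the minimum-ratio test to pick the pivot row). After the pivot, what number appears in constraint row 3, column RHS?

2

Ratio test on column p — row 1: entry -1 ≤ 0; row 2: entry -5/3 ≤ 0; row 3: (4/3)/(2/3) = 2. Minimum is 2 at row 3 (q leaves); pivot element 2/3.
Divide row 3 by 2/3; eliminate column p from the other rows.
In the new row 3, the RHS entry is the old entry divided by the pivot: (4/3)/(2/3) = 2.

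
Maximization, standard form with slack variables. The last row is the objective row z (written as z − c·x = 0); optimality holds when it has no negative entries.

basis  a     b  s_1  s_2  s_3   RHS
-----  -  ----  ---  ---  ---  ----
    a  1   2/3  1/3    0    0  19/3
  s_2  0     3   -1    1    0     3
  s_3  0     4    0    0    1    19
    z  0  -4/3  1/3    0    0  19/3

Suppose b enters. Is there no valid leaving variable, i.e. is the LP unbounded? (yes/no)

Column b has positive entries in row(s) 1, 2, 3, so the ratio test bounds it — not unbounded.

no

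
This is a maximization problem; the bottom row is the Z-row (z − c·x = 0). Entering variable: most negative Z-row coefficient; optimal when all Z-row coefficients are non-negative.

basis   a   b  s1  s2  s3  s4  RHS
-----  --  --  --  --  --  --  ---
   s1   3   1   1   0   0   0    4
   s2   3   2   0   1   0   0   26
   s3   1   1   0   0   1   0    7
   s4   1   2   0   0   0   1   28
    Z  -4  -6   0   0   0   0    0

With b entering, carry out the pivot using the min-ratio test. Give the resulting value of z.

24

Ratio test on column b — row 1: 4/1 = 4; row 2: 26/2 = 13; row 3: 7/1 = 7; row 4: 28/2 = 14. Minimum is 4 at row 1 (s1 leaves); pivot element 1.
Pivot on row 1; the Z-row RHS becomes 0 − (-6)·4 = 24.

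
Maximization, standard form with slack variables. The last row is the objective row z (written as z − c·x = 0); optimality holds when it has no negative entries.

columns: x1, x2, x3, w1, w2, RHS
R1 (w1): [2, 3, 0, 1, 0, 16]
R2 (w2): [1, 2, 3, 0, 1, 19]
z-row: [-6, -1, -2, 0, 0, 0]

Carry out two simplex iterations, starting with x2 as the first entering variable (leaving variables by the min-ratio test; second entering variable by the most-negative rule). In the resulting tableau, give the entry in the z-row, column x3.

-2

Ratio test on column x2 — row 1: 16/3 = 16/3; row 2: 19/2 = 19/2. Minimum is 16/3 at row 1 (w1 leaves); pivot element 3.
Divide row 1 by 3; eliminate column x2 from the other rows.
Second iteration: most negative z-row entry is -16/3 in column x1, so x1 enters.
Ratio test on column x1 — row 1: (16/3)/(2/3) = 8; row 2: entry -1/3 ≤ 0. Minimum is 8 at row 1 (x2 leaves); pivot element 2/3.
Divide row 1 by 2/3; eliminate column x1 from the other rows.
After both pivots, the entry at the z-row, column x3 is -2.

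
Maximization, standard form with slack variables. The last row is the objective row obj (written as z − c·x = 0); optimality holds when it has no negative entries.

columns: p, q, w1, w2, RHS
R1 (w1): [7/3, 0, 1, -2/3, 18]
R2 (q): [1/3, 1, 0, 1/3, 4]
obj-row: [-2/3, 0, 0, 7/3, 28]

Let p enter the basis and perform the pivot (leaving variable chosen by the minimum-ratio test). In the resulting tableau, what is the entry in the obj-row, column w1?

Ratio test on column p — row 1: 18/(7/3) = 54/7; row 2: 4/(1/3) = 12. Minimum is 54/7 at row 1 (w1 leaves); pivot element 7/3.
Divide row 1 by 7/3; eliminate column p from the other rows.
obj-row update in column w1: 0 − (-2/3)·(3/7) = 2/7.

2/7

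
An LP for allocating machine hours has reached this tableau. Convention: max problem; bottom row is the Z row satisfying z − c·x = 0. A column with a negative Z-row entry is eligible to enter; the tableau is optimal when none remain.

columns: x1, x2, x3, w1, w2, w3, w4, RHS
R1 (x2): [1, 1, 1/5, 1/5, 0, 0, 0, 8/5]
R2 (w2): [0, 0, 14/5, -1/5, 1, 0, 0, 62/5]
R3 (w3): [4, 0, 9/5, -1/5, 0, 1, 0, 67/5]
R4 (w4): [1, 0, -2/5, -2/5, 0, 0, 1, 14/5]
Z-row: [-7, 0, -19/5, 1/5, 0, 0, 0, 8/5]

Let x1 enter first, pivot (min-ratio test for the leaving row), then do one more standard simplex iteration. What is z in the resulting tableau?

Ratio test on column x1 — row 1: (8/5)/1 = 8/5; row 2: entry 0 ≤ 0; row 3: (67/5)/4 = 67/20; row 4: (14/5)/1 = 14/5. Minimum is 8/5 at row 1 (x2 leaves); pivot element 1.
Pivot on row 1; the Z-row RHS becomes 8/5 − (-7)·(8/5) = 64/5.
Next entering variable (most negative Z-row entry -12/5): x3.
Ratio test on column x3 — row 1: (8/5)/(1/5) = 8; row 2: (62/5)/(14/5) = 31/7; row 3: 7/1 = 7; row 4: entry -3/5 ≤ 0. Minimum is 31/7 at row 2 (w2 leaves); pivot element 14/5.
After the second pivot the Z-row RHS is 64/5 − (-12/5)·(31/7) = 164/7.

164/7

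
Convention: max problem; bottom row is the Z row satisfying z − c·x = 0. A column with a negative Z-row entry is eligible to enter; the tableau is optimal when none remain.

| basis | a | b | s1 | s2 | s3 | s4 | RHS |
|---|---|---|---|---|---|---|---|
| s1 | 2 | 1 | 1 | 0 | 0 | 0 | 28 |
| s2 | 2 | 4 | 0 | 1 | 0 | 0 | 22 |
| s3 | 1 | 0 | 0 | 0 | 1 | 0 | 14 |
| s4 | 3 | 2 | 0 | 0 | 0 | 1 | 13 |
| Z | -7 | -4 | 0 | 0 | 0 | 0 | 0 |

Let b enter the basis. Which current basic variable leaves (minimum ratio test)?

s2

Column b entries and ratios — s1: 28/1 = 28; s2: 22/4 = 11/2; s3: 0 ≤ 0, skip; s4: 13/2 = 13/2.
Smallest ratio is 11/2 in the row of s2, so s2 leaves.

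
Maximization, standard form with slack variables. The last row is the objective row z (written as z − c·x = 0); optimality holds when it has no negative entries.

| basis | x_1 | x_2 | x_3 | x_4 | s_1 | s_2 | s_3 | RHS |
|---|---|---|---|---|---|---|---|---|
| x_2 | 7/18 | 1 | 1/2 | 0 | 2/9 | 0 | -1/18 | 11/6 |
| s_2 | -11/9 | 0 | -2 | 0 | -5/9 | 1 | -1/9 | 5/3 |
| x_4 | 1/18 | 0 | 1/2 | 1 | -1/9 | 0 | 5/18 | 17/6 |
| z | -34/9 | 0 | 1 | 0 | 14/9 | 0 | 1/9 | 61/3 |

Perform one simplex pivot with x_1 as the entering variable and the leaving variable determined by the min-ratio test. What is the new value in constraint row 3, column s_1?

-1/7

Ratio test on column x_1 — row 1: (11/6)/(7/18) = 33/7; row 2: entry -11/9 ≤ 0; row 3: (17/6)/(1/18) = 51. Minimum is 33/7 at row 1 (x_2 leaves); pivot element 7/18.
Divide row 1 by 7/18; eliminate column x_1 from the other rows.
Row 3 update in column s_1: -1/9 − (1/18)·(4/7) = -1/7.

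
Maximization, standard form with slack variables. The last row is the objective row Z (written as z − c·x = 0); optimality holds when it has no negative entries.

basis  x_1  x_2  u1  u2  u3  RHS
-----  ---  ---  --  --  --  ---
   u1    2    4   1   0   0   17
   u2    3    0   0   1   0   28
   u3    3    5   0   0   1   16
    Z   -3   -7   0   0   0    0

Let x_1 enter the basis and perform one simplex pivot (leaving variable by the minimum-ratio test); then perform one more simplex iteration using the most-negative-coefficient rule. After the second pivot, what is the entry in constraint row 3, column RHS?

16/5

Ratio test on column x_1 — row 1: 17/2 = 17/2; row 2: 28/3 = 28/3; row 3: 16/3 = 16/3. Minimum is 16/3 at row 3 (u3 leaves); pivot element 3.
Divide row 3 by 3; eliminate column x_1 from the other rows.
Second iteration: most negative Z-row entry is -2 in column x_2, so x_2 enters.
Ratio test on column x_2 — row 1: (19/3)/(2/3) = 19/2; row 2: entry -5 ≤ 0; row 3: (16/3)/(5/3) = 16/5. Minimum is 16/5 at row 3 (x_1 leaves); pivot element 5/3.
Divide row 3 by 5/3; eliminate column x_2 from the other rows.
After both pivots, the entry at constraint row 3, column RHS is 16/5.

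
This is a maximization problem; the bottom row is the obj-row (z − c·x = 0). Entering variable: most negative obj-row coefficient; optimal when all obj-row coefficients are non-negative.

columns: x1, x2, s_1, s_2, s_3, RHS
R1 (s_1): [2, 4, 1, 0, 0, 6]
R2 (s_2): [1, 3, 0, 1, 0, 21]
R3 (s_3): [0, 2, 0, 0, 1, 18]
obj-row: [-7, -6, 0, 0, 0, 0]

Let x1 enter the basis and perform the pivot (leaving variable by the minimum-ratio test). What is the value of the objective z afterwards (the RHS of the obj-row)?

Ratio test on column x1 — row 1: 6/2 = 3; row 2: 21/1 = 21; row 3: entry 0 ≤ 0. Minimum is 3 at row 1 (s_1 leaves); pivot element 2.
Pivot on row 1; the obj-row RHS becomes 0 − (-7)·3 = 21.

21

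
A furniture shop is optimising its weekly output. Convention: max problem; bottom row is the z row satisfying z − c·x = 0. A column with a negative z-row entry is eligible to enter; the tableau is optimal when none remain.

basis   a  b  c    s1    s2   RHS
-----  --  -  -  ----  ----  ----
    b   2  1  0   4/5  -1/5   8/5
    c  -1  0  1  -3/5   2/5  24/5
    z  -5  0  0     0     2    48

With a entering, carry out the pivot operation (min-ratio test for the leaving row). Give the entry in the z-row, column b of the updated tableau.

5/2

Ratio test on column a — row 1: (8/5)/2 = 4/5; row 2: entry -1 ≤ 0. Minimum is 4/5 at row 1 (b leaves); pivot element 2.
Divide row 1 by 2; eliminate column a from the other rows.
z-row update in column b: 0 − (-5)·(1/2) = 5/2.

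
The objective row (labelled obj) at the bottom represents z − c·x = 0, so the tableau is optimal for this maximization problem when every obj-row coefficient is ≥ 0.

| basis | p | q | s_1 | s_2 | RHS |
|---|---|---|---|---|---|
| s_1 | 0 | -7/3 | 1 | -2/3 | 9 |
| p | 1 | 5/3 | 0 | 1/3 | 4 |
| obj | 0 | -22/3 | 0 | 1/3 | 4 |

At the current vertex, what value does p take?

4

p is basic (row 2); its value is the RHS of that row, 4.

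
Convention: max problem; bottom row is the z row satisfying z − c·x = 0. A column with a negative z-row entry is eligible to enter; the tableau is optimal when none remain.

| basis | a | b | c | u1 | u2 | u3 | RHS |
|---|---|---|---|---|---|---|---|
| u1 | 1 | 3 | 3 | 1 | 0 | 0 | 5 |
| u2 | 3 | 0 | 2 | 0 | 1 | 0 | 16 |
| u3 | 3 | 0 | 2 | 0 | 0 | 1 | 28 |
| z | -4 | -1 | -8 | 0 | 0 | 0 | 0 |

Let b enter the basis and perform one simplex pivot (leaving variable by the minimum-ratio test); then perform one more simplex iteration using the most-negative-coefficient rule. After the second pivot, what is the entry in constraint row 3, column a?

7/3

Ratio test on column b — row 1: 5/3 = 5/3; row 2: entry 0 ≤ 0; row 3: entry 0 ≤ 0. Minimum is 5/3 at row 1 (u1 leaves); pivot element 3.
Divide row 1 by 3; eliminate column b from the other rows.
Second iteration: most negative z-row entry is -7 in column c, so c enters.
Ratio test on column c — row 1: (5/3)/1 = 5/3; row 2: 16/2 = 8; row 3: 28/2 = 14. Minimum is 5/3 at row 1 (b leaves); pivot element 1.
Divide row 1 by 1; eliminate column c from the other rows.
After both pivots, the entry at constraint row 3, column a is 7/3.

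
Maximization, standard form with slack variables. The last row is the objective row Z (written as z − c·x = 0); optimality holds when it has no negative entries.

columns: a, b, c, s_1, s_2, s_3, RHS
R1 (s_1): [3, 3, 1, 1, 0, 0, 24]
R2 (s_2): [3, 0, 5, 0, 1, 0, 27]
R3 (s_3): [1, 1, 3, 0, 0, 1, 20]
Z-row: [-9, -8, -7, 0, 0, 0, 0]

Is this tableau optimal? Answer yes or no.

The Z-row has a negative entry -9 in column a, so it is not optimal.

no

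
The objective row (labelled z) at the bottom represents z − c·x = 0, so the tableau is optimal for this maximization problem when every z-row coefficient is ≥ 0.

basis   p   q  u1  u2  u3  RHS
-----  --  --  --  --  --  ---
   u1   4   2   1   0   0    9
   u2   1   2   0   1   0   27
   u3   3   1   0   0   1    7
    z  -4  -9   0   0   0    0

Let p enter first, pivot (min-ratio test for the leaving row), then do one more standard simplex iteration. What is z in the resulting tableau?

Ratio test on column p — row 1: 9/4 = 9/4; row 2: 27/1 = 27; row 3: 7/3 = 7/3. Minimum is 9/4 at row 1 (u1 leaves); pivot element 4.
Pivot on row 1; the z-row RHS becomes 0 − (-4)·(9/4) = 9.
Next entering variable (most negative z-row entry -7): q.
Ratio test on column q — row 1: (9/4)/(1/2) = 9/2; row 2: (99/4)/(3/2) = 33/2; row 3: entry -1/2 ≤ 0. Minimum is 9/2 at row 1 (p leaves); pivot element 1/2.
After the second pivot the z-row RHS is 9 − (-7)·(9/2) = 81/2.

81/2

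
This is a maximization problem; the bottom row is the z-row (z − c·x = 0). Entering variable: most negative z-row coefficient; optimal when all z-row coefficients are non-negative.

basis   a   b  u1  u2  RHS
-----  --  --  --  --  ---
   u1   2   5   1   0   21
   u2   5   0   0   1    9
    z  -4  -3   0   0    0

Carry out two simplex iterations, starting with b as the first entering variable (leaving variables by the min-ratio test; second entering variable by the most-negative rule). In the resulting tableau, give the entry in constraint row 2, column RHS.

9/5

Ratio test on column b — row 1: 21/5 = 21/5; row 2: entry 0 ≤ 0. Minimum is 21/5 at row 1 (u1 leaves); pivot element 5.
Divide row 1 by 5; eliminate column b from the other rows.
Second iteration: most negative z-row entry is -14/5 in column a, so a enters.
Ratio test on column a — row 1: (21/5)/(2/5) = 21/2; row 2: 9/5 = 9/5. Minimum is 9/5 at row 2 (u2 leaves); pivot element 5.
Divide row 2 by 5; eliminate column a from the other rows.
After both pivots, the entry at constraint row 2, column RHS is 9/5.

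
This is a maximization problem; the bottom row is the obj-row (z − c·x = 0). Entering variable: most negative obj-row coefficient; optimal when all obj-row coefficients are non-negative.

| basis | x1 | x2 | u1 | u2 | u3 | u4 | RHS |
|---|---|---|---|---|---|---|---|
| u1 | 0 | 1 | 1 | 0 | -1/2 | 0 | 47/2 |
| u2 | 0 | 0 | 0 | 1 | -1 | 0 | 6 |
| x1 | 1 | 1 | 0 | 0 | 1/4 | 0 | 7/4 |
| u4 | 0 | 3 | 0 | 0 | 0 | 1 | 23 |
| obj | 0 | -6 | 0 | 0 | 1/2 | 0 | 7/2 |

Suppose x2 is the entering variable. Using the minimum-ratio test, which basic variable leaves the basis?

Column x2 entries and ratios — u1: (47/2)/1 = 47/2; u2: 0 ≤ 0, skip; x1: (7/4)/1 = 7/4; u4: 23/3 = 23/3.
Smallest ratio is 7/4 in the row of x1, so x1 leaves.

x1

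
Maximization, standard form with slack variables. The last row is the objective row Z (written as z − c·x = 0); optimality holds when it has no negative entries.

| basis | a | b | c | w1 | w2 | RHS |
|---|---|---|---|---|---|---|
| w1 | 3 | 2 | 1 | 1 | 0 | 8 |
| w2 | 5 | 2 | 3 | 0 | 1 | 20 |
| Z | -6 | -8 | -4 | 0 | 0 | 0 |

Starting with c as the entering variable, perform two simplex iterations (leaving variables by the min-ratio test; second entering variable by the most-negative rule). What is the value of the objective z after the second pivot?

32

Ratio test on column c — row 1: 8/1 = 8; row 2: 20/3 = 20/3. Minimum is 20/3 at row 2 (w2 leaves); pivot element 3.
Pivot on row 2; the Z-row RHS becomes 0 − (-4)·(20/3) = 80/3.
Next entering variable (most negative Z-row entry -16/3): b.
Ratio test on column b — row 1: (4/3)/(4/3) = 1; row 2: (20/3)/(2/3) = 10. Minimum is 1 at row 1 (w1 leaves); pivot element 4/3.
After the second pivot the Z-row RHS is 80/3 − (-16/3)·1 = 32.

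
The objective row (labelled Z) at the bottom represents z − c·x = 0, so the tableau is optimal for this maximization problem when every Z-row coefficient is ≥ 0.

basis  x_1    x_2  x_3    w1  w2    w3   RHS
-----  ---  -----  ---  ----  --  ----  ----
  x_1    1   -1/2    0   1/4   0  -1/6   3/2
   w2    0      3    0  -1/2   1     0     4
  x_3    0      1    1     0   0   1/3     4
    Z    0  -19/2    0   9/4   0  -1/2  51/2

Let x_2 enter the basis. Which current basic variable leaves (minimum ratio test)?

Column x_2 entries and ratios — x_1: -1/2 ≤ 0, skip; w2: 4/3 = 4/3; x_3: 4/1 = 4.
Smallest ratio is 4/3 in the row of w2, so w2 leaves.

w2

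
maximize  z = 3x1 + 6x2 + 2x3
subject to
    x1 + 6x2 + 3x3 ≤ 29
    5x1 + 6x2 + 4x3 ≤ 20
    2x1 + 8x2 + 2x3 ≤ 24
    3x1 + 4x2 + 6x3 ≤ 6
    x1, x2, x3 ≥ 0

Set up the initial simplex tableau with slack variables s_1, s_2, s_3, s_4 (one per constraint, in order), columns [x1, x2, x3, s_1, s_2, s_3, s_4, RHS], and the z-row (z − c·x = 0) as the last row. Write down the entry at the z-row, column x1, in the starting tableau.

The z-row carries the negated objective coefficients: the x1 entry is -3.

-3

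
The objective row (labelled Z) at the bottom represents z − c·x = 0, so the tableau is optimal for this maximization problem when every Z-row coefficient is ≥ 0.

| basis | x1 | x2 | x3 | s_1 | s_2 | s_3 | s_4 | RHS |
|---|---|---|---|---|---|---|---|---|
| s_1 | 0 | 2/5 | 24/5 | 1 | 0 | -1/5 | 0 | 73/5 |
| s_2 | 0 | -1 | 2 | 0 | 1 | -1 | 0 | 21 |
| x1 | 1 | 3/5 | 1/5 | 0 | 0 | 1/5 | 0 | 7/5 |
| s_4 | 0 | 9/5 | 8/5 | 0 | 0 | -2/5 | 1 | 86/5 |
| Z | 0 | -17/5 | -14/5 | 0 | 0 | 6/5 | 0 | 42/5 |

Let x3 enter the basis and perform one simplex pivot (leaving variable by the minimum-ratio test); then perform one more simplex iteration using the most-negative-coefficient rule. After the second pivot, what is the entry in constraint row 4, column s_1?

-3/14

Ratio test on column x3 — row 1: (73/5)/(24/5) = 73/24; row 2: 21/2 = 21/2; row 3: (7/5)/(1/5) = 7; row 4: (86/5)/(8/5) = 43/4. Minimum is 73/24 at row 1 (s_1 leaves); pivot element 24/5.
Divide row 1 by 24/5; eliminate column x3 from the other rows.
Second iteration: most negative Z-row entry is -19/6 in column x2, so x2 enters.
Ratio test on column x2 — row 1: (73/24)/(1/12) = 73/2; row 2: entry -7/6 ≤ 0; row 3: (19/24)/(7/12) = 19/14; row 4: (37/3)/(5/3) = 37/5. Minimum is 19/14 at row 3 (x1 leaves); pivot element 7/12.
Divide row 3 by 7/12; eliminate column x2 from the other rows.
After both pivots, the entry at constraint row 4, column s_1 is -3/14.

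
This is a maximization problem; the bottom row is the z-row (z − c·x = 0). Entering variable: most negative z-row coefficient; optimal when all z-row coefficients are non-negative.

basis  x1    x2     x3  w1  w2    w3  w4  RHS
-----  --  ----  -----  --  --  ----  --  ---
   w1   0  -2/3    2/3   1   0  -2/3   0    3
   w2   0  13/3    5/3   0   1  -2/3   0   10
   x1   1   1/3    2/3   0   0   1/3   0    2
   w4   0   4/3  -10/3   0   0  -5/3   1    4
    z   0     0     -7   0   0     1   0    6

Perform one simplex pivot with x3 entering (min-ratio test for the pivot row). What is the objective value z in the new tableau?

27

Ratio test on column x3 — row 1: 3/(2/3) = 9/2; row 2: 10/(5/3) = 6; row 3: 2/(2/3) = 3; row 4: entry -10/3 ≤ 0. Minimum is 3 at row 3 (x1 leaves); pivot element 2/3.
Pivot on row 3; the z-row RHS becomes 6 − (-7)·3 = 27.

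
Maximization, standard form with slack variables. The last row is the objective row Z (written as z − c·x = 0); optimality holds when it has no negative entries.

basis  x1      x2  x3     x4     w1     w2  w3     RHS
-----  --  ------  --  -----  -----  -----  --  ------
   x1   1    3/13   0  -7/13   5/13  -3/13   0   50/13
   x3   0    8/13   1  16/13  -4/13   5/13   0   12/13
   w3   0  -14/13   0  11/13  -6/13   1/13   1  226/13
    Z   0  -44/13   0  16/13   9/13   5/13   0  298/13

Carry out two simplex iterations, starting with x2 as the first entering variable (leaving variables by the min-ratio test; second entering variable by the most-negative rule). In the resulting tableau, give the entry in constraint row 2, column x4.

1

Ratio test on column x2 — row 1: (50/13)/(3/13) = 50/3; row 2: (12/13)/(8/13) = 3/2; row 3: entry -14/13 ≤ 0. Minimum is 3/2 at row 2 (x3 leaves); pivot element 8/13.
Divide row 2 by 8/13; eliminate column x2 from the other rows.
Second iteration: most negative Z-row entry is -1 in column w1, so w1 enters.
Ratio test on column w1 — row 1: (7/2)/(1/2) = 7; row 2: entry -1/2 ≤ 0; row 3: entry -1 ≤ 0. Minimum is 7 at row 1 (x1 leaves); pivot element 1/2.
Divide row 1 by 1/2; eliminate column w1 from the other rows.
After both pivots, the entry at constraint row 2, column x4 is 1.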